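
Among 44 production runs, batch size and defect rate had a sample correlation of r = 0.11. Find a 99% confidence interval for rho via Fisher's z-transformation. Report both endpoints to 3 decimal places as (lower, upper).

z_r = atanh(0.11) = 0.110447;  SE = 1/√(n−3) = 1/√41 = 0.156174
z-limits: 0.110447 ± 2.576·0.156174 = 0.110447 ± 0.402304 = [-0.291857, 0.512751]
ρ-limits: (tanh -0.291857, tanh 0.512751) = (-0.284, 0.472)

(-0.284, 0.472)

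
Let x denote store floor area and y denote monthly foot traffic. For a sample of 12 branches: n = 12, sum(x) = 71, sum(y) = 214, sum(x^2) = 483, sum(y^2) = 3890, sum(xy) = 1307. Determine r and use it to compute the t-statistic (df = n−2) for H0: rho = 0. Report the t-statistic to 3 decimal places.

2.370

S_xy = nΣxy − ΣxΣy = 12·1307 − 71·214 = 15684 − 15194 = 490
S_xx = nΣx² − (Σx)² = 12·483 − 71² = 5796 − 5041 = 755
S_yy = nΣy² − (Σy)² = 12·3890 − 214² = 46680 − 45796 = 884
r = S_xy / √(S_xx·S_yy) = 490 / √(755·884) = 490 / √667420 = 490 / 816.9578 = 0.5998
t = r·√(n−2)/√(1−r²) = 0.5998·√10 / √(1−0.359760) = 1.896734 / 0.800150 = 2.370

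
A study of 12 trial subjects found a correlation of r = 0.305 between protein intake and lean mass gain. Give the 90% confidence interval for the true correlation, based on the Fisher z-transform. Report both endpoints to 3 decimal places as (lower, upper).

z_r = atanh(0.305) = 0.315023;  SE = 1/√(n−3) = 1/√9 = 0.333333
z-limits: 0.315023 ± 1.645·0.333333 = 0.315023 ± 0.548333 = [-0.233310, 0.863356]
ρ-limits: (tanh -0.233310, tanh 0.863356) = (-0.229, 0.698)

(-0.229, 0.698)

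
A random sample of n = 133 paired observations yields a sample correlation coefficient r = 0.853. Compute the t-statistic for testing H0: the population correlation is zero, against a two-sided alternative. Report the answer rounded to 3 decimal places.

t = r·√(n−2) / √(1−r²) with r = 0.853, n = 133
  = 0.853·√131 / √(1 − 0.727609)
  = 0.853·11.445523 / 0.521911
  = 9.763031 / 0.521911 = 18.706

18.706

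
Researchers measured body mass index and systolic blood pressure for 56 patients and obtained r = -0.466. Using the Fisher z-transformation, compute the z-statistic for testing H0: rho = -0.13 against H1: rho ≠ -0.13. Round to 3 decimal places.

-2.724

z_r = atanh(-0.466) = -0.504949,  z_0 = atanh(-0.13) = -0.130740
SE = 1/√(n−3) = 1/√53 = 0.137361
z = (z_r − z_0)/SE = (-0.504949 − (-0.130740)) / 0.137361 = -0.374209 / 0.137361 = -2.724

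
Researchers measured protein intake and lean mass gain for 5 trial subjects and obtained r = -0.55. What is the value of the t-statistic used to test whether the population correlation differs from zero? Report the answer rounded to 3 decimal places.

1 − r² = 1 − 0.3025 = 0.6975;  √(1−r²) = 0.835165
√(n−2) = √3 = 1.732051
t = r·√(n−2)/√(1−r²) = -0.55 · 1.732051 / 0.835165 = -1.141

-1.141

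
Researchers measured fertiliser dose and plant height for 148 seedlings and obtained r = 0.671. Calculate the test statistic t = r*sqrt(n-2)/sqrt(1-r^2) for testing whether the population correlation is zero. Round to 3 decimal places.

10.935

1 − r² = 1 − 0.450241 = 0.549759;  √(1−r²) = 0.741457
√(n−2) = √146 = 12.083046
t = r·√(n−2)/√(1−r²) = 0.671 · 12.083046 / 0.741457 = 10.935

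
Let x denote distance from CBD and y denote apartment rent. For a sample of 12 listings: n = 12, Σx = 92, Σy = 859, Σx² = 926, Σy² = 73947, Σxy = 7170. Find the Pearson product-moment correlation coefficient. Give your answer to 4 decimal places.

Numerator: nΣxy − (Σx)(Σy) = 12·7170 − (92)(859) = 7012
Denominator: √[(nΣx²−(Σx)²)(nΣy²−(Σy)²)]
  nΣx²−(Σx)² = 12·926 − 8464 = 2648;  nΣy²−(Σy)² = 12·73947 − 737881 = 149483
  √(2648·149483) = √395830984 = 19895.5016
r = 7012 / 19895.5016 = 0.3524

0.3524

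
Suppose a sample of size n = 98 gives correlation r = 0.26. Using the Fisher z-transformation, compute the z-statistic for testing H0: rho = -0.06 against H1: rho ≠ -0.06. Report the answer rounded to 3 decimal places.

z_r = atanh(0.26) = 0.266108,  z_0 = atanh(-0.06) = -0.060072
SE = 1/√(n−3) = 1/√95 = 0.102598
z = (z_r − z_0)/SE = (0.266108 − (-0.060072)) / 0.102598 = 0.326180 / 0.102598 = 3.179

3.179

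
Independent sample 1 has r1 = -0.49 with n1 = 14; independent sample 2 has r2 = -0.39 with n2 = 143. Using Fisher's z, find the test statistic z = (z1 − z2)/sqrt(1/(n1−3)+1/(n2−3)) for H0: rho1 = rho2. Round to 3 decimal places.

-0.397

Fisher z-transforms: z1 = atanh(-0.49) = -0.536060, z2 = atanh(-0.39) = -0.411800; difference d = -0.124260
Var(d) = 1/11 + 1/140 = 0.0909091 + 0.0071429 = 0.0980520
z = d/√Var(d) = -0.124260 / √0.0980520 = -0.124260 / 0.313133 = -0.397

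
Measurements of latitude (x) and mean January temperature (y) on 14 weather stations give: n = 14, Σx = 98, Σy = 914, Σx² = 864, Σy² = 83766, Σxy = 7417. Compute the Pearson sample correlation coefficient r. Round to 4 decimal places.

0.4920

S_xy = nΣxy − ΣxΣy = 14·7417 − 98·914 = 103838 − 89572 = 14266
S_xx = nΣx² − (Σx)² = 14·864 − 98² = 12096 − 9604 = 2492
S_yy = nΣy² − (Σy)² = 14·83766 − 914² = 1172724 − 835396 = 337328
r = S_xy / √(S_xx·S_yy) = 14266 / √(2492·337328) = 14266 / √840621376 = 14266 / 28993.4713 = 0.4920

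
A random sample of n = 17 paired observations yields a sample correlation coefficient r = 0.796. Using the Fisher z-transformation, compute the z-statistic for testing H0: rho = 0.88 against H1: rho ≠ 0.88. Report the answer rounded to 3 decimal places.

-1.078

z_r = atanh(0.796) = 1.087599,  z_0 = atanh(0.88) = 1.375768
SE = 1/√(n−3) = 1/√14 = 0.267261
z = (z_r − z_0)/SE = (1.087599 − 1.375768) / 0.267261 = -0.288169 / 0.267261 = -1.078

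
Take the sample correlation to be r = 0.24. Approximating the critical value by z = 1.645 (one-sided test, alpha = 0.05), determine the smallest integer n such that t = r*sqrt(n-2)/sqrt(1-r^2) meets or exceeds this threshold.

Need r·√(n−2)/√(1−r²) ≥ 1.645
√(n−2) ≥ 1.645·√(1−0.0576) / 0.24 = 1.645·0.970773 / 0.24 = 6.6538
n−2 ≥ 44.2731  ⇒  n ≥ 46.2731
Smallest integer n = 47

47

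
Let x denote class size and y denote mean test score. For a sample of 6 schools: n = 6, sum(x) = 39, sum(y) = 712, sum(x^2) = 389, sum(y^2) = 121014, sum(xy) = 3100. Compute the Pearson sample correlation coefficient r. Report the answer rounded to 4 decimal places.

-0.6869

Numerator: nΣxy − (Σx)(Σy) = 6·3100 − (39)(712) = -9168
Denominator: √[(nΣx²−(Σx)²)(nΣy²−(Σy)²)]
  nΣx²−(Σx)² = 6·389 − 1521 = 813;  nΣy²−(Σy)² = 6·121014 − 506944 = 219140
  √(813·219140) = √178160820 = 13347.6897
r = -9168 / 13347.6897 = -0.6869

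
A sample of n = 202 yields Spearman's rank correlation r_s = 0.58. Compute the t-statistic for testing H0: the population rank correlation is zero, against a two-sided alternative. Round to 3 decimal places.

t = r_s·√(n−2) / √(1−r_s²) with r_s = 0.58, n = 202
  = 0.58·√200 / √(1 − 0.3364)
  = 0.58·14.142136 / 0.814616
  = 8.202439 / 0.814616 = 10.069

10.069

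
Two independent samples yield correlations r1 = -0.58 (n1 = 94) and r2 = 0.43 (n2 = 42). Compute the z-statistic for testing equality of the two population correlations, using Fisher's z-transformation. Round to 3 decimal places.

-5.864

z1 = atanh(-0.58) = -0.662463,  z2 = atanh(0.43) = 0.459897
SE = √(1/(n1−3) + 1/(n2−3)) = √(1/91 + 1/39) = √(0.0109890 + 0.0256410) = √0.0366300 = 0.191390
z = (z1 − z2)/SE = (-0.662463 − 0.459897) / 0.191390 = -1.122360 / 0.191390 = -5.864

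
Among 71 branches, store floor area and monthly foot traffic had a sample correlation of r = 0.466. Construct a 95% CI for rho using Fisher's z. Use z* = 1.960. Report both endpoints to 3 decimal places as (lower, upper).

z_r = atanh(0.466) = 0.504949;  SE = 1/√(n−3) = 1/√68 = 0.121268
z-limits: 0.504949 ± 1.960·0.121268 = 0.504949 ± 0.237685 = [0.267264, 0.742634]
ρ-limits: (tanh 0.267264, tanh 0.742634) = (0.261, 0.631)

(0.261, 0.631)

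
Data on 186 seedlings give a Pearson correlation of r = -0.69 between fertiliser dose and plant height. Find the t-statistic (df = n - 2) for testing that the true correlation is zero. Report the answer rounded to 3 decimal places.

-12.931

t = r·√(n−2) / √(1−r²) with r = -0.69, n = 186
  = -0.69·√184 / √(1 − 0.4761)
  = -0.69·13.564660 / 0.723809
  = -9.359615 / 0.723809 = -12.931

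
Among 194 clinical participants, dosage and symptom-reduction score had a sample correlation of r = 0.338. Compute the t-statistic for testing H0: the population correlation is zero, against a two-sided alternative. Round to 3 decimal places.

1 − r² = 1 − 0.114244 = 0.885756;  √(1−r²) = 0.941146
√(n−2) = √192 = 13.856406
t = r·√(n−2)/√(1−r²) = 0.338 · 13.856406 / 0.941146 = 4.976

4.976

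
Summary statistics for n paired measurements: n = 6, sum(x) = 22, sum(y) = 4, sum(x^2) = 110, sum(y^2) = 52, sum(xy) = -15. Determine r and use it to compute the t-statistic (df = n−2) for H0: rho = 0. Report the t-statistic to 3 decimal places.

-2.492

S_xy = nΣxy − ΣxΣy = 6·(-15) − 22·4 = -90 − 88 = -178
S_xx = nΣx² − (Σx)² = 6·110 − 22² = 660 − 484 = 176
S_yy = nΣy² − (Σy)² = 6·52 − 4² = 312 − 16 = 296
r = S_xy / √(S_xx·S_yy) = -178 / √(176·296) = -178 / √52096 = -178 / 228.2455 = -0.7799
t = r·√(n−2)/√(1−r²) = -0.7799·√4 / √(1−0.608244) = -1.559800 / 0.625904 = -2.492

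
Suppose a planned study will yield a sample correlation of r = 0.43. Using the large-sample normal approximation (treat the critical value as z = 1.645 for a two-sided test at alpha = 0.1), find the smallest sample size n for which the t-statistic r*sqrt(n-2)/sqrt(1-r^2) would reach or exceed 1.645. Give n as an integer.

r√(n−2)/√(1−r²) ≥ 1.645  ⇔  n−2 ≥ (1.645)²·(1−r²)/r²
(1−r²)/r² = (1−0.1849)/0.1849 = 4.4083
n ≥ 2 + 2.706025·4.4083 = 2 + 11.9290 = 13.9290
⌈13.9290⌉ = 14

14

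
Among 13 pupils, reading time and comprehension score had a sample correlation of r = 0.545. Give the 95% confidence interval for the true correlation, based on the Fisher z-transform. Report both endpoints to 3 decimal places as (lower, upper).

(-0.009, 0.843)

z_r = atanh(0.545) = 0.611241;  SE = 1/√(n−3) = 1/√10 = 0.316228
z-limits: 0.611241 ± 1.960·0.316228 = 0.611241 ± 0.619807 = [-0.008566, 1.231048]
ρ-limits: (tanh -0.008566, tanh 1.231048) = (-0.009, 0.843)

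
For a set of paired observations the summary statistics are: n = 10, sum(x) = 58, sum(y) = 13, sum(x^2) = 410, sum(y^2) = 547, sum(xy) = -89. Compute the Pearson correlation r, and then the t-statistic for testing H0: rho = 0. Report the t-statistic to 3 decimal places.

-4.247

S_xy = nΣxy − ΣxΣy = 10·(-89) − 58·13 = -890 − 754 = -1644
S_xx = nΣx² − (Σx)² = 10·410 − 58² = 4100 − 3364 = 736
S_yy = nΣy² − (Σy)² = 10·547 − 13² = 5470 − 169 = 5301
r = S_xy / √(S_xx·S_yy) = -1644 / √(736·5301) = -1644 / √3901536 = -1644 / 1975.2306 = -0.8323
t = r·√(n−2)/√(1−r²) = -0.8323·√8 / √(1−0.692723) = -2.354100 / 0.554326 = -4.247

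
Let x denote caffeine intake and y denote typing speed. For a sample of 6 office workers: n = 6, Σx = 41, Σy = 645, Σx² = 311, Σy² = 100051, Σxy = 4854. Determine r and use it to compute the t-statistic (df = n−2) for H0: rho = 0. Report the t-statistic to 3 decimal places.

1.033

S_xy = nΣxy − ΣxΣy = 6·4854 − 41·645 = 29124 − 26445 = 2679
S_xx = nΣx² − (Σx)² = 6·311 − 41² = 1866 − 1681 = 185
S_yy = nΣy² − (Σy)² = 6·100051 − 645² = 600306 − 416025 = 184281
r = S_xy / √(S_xx·S_yy) = 2679 / √(185·184281) = 2679 / √34091985 = 2679 / 5838.8342 = 0.4588
t = r·√(n−2)/√(1−r²) = 0.4588·√4 / √(1−0.210497) = 0.917600 / 0.888540 = 1.033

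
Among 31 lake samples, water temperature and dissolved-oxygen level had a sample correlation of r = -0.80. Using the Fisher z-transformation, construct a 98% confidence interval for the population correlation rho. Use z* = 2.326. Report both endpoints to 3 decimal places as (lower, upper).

(-0.912, -0.578)

Fisher z: z_r = atanh(r) = ½·ln((1+(-0.80))/(1−(-0.80))) = -1.098612
SE(z) = 1/√(n−3) = 1/√28 = 0.188982
98% ⇒ z* = 2.326; margin = 2.326·0.188982 = 0.439572
CI on z-scale: (-1.538184, -0.659040)
Back-transform: tanh(-1.538184) = -0.911815, tanh(-0.659040) = -0.577724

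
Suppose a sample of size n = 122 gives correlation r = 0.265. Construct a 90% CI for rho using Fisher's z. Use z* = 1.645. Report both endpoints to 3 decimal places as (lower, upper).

z_r = atanh(0.265) = 0.271478;  SE = 1/√(n−3) = 1/√119 = 0.091670
z-limits: 0.271478 ± 1.645·0.091670 = 0.271478 ± 0.150797 = [0.120681, 0.422275]
ρ-limits: (tanh 0.120681, tanh 0.422275) = (0.120, 0.399)

(0.120, 0.399)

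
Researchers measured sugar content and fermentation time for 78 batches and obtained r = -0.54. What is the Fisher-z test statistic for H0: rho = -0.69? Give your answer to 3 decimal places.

2.111

Fisher z: atanh(-0.54) = -0.604156, atanh(-0.69) = -0.847956
z = (z_r − z_0)·√(n−3) = (-0.604156 − (-0.847956))·√75 = 0.243800 · 8.660254 = 2.111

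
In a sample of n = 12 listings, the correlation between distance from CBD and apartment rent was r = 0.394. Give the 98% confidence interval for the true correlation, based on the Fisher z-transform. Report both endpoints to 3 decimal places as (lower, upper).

(-0.344, 0.831)

Fisher z: z_r = atanh(r) = ½·ln((1+0.394)/(1−0.394)) = 0.416526
SE(z) = 1/√(n−3) = 1/√9 = 0.333333
98% ⇒ z* = 2.326; margin = 2.326·0.333333 = 0.775333
CI on z-scale: (-0.358807, 1.191859)
Back-transform: tanh(-0.358807) = -0.344163, tanh(1.191859) = 0.831155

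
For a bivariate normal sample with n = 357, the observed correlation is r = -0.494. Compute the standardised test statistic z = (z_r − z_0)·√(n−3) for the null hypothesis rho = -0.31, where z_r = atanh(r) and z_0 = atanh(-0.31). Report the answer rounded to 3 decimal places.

Fisher z: atanh(-0.494) = -0.541338, atanh(-0.31) = -0.320545
z = (z_r − z_0)·√(n−3) = (-0.541338 − (-0.320545))·√354 = -0.220793 · 18.814888 = -4.154

-4.154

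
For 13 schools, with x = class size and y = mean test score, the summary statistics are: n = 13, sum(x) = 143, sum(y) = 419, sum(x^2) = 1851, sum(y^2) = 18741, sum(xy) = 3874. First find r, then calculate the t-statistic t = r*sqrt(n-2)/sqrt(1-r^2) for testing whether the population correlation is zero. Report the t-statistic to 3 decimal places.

-2.548

Numerator: nΣxy − (Σx)(Σy) = 13·3874 − (143)(419) = -9555
Denominator: √[(nΣx²−(Σx)²)(nΣy²−(Σy)²)]
  nΣx²−(Σx)² = 13·1851 − 20449 = 3614;  nΣy²−(Σy)² = 13·18741 − 175561 = 68072
  √(3614·68072) = √246012208 = 15684.7763
r = -9555 / 15684.7763 = -0.6092
t = r·√(n−2)/√(1−r²) = -0.6092·√11 / √(1−0.371125) = -2.020488 / 0.793016 = -2.548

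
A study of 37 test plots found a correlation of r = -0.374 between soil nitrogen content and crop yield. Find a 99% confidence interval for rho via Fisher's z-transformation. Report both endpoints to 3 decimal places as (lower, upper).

(-0.683, 0.049)

z_r = atanh(-0.374) = -0.393066;  SE = 1/√(n−3) = 1/√34 = 0.171499
z-limits: -0.393066 ± 2.576·0.171499 = -0.393066 ± 0.441781 = [-0.834847, 0.048715]
ρ-limits: (tanh -0.834847, tanh 0.048715) = (-0.683, 0.049)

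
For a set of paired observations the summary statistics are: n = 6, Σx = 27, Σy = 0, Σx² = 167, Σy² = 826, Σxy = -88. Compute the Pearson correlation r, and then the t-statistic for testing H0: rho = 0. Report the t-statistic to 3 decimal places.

-1.019

S_xy = nΣxy − ΣxΣy = 6·(-88) − 27·0 = -528 − 0 = -528
S_xx = nΣx² − (Σx)² = 6·167 − 27² = 1002 − 729 = 273
S_yy = nΣy² − (Σy)² = 6·826 − 0² = 4956 − 0 = 4956
r = S_xy / √(S_xx·S_yy) = -528 / √(273·4956) = -528 / √1352988 = -528 / 1163.1801 = -0.4539
t = r·√(n−2)/√(1−r²) = -0.4539·√4 / √(1−0.206025) = -0.907800 / 0.891053 = -1.019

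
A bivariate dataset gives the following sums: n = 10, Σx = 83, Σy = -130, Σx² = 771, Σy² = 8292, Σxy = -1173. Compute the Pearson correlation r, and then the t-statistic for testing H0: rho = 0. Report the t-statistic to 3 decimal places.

Numerator: nΣxy − (Σx)(Σy) = 10·(-1173) − (83)(-130) = -940
Denominator: √[(nΣx²−(Σx)²)(nΣy²−(Σy)²)]
  nΣx²−(Σx)² = 10·771 − 6889 = 821;  nΣy²−(Σy)² = 10·8292 − 16900 = 66020
  √(821·66020) = √54202420 = 7362.2293
r = -940 / 7362.2293 = -0.1277
t = r·√(n−2)/√(1−r²) = -0.1277·√8 / √(1−0.016307) = -0.361190 / 0.991813 = -0.364

-0.364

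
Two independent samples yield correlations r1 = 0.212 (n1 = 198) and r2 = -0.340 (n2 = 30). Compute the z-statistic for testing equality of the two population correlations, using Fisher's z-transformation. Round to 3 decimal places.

2.773

z1 = atanh(0.212) = 0.215265,  z2 = atanh(-0.340) = -0.354093
SE = √(1/(n1−3) + 1/(n2−3)) = √(1/195 + 1/27) = √(0.0051282 + 0.0370370) = √0.0421652 = 0.205342
z = (z1 − z2)/SE = (0.215265 − (-0.354093)) / 0.205342 = 0.569358 / 0.205342 = 2.773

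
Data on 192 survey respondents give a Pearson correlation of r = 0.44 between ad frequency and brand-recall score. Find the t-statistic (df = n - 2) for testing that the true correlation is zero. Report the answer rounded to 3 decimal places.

6.754

1 − r² = 1 − 0.1936 = 0.8064;  √(1−r²) = 0.897998
√(n−2) = √190 = 13.784049
t = r·√(n−2)/√(1−r²) = 0.44 · 13.784049 / 0.897998 = 6.754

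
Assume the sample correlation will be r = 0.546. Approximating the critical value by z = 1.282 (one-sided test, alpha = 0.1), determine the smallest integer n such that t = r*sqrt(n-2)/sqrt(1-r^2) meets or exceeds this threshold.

6

r√(n−2)/√(1−r²) ≥ 1.282  ⇔  n−2 ≥ (1.282)²·(1−r²)/r²
(1−r²)/r² = (1−0.298116)/0.298116 = 2.3544
n ≥ 2 + 1.643524·2.3544 = 2 + 3.8695 = 5.8695
⌈5.8695⌉ = 6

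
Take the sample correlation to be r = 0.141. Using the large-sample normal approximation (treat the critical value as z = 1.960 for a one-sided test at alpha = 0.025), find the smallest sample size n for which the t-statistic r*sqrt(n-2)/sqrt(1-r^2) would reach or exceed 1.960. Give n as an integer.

192

Need r·√(n−2)/√(1−r²) ≥ 1.960
√(n−2) ≥ 1.960·√(1−0.019881) / 0.141 = 1.960·0.990010 / 0.141 = 13.7618
n−2 ≥ 189.3871  ⇒  n ≥ 191.3871
Smallest integer n = 192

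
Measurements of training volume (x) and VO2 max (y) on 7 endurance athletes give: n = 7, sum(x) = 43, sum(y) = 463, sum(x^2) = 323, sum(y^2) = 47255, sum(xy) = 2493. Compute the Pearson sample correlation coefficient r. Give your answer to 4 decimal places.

-0.3549

Numerator: nΣxy − (Σx)(Σy) = 7·2493 − (43)(463) = -2458
Denominator: √[(nΣx²−(Σx)²)(nΣy²−(Σy)²)]
  nΣx²−(Σx)² = 7·323 − 1849 = 412;  nΣy²−(Σy)² = 7·47255 − 214369 = 116416
  √(412·116416) = √47963392 = 6925.5608
r = -2458 / 6925.5608 = -0.3549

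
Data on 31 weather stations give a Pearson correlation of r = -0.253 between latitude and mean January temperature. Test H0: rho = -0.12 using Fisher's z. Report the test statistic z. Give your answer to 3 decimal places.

z_r = atanh(-0.253) = -0.258615,  z_0 = atanh(-0.12) = -0.120581
SE = 1/√(n−3) = 1/√28 = 0.188982
z = (z_r − z_0)/SE = (-0.258615 − (-0.120581)) / 0.188982 = -0.138034 / 0.188982 = -0.730

-0.730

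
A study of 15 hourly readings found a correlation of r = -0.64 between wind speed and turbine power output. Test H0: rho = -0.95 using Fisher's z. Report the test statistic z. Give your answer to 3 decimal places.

3.719

z_r = atanh(-0.64) = -0.758174,  z_0 = atanh(-0.95) = -1.831781
SE = 1/√(n−3) = 1/√12 = 0.288675
z = (z_r − z_0)/SE = (-0.758174 − (-1.831781)) / 0.288675 = 1.073607 / 0.288675 = 3.719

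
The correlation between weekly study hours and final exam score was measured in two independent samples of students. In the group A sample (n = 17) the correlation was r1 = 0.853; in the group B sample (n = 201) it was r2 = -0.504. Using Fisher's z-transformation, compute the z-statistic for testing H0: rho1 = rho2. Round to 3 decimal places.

z1 = atanh(0.853) = 1.267064,  z2 = atanh(-0.504) = -0.554654
SE = √(1/(n1−3) + 1/(n2−3)) = √(1/14 + 1/198) = √(0.0714286 + 0.0050505) = √0.0764791 = 0.276549
z = (z1 − z2)/SE = (1.267064 − (-0.554654)) / 0.276549 = 1.821718 / 0.276549 = 6.587

6.587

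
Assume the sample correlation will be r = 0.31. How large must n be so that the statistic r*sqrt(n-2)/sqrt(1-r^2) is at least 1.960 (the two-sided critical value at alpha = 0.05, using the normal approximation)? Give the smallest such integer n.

Need r·√(n−2)/√(1−r²) ≥ 1.960
√(n−2) ≥ 1.960·√(1−0.0961) / 0.31 = 1.960·0.950737 / 0.31 = 6.0111
n−2 ≥ 36.1333  ⇒  n ≥ 38.1333
Smallest integer n = 39

39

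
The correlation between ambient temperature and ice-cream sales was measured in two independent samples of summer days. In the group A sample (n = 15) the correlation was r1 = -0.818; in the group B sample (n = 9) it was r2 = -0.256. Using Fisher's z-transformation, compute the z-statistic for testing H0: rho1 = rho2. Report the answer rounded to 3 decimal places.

z1 = atanh(-0.818) = -1.150743,  z2 = atanh(-0.256) = -0.261823
SE = √(1/(n1−3) + 1/(n2−3)) = √(1/12 + 1/6) = √(0.0833333 + 0.1666667) = √0.2500000 = 0.500000
z = (z1 − z2)/SE = (-1.150743 − (-0.261823)) / 0.500000 = -0.888920 / 0.500000 = -1.778

-1.778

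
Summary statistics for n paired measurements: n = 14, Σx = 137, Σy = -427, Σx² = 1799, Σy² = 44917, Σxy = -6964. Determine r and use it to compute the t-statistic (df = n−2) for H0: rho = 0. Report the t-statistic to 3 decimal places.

S_xy = nΣxy − ΣxΣy = 14·(-6964) − 137·(-427) = -97496 − (-58499) = -38997
S_xx = nΣx² − (Σx)² = 14·1799 − 137² = 25186 − 18769 = 6417
S_yy = nΣy² − (Σy)² = 14·44917 − (-427)² = 628838 − 182329 = 446509
r = S_xy / √(S_xx·S_yy) = -38997 / √(6417·446509) = -38997 / √2865248253 = -38997 / 53528.0137 = -0.7285
t = r·√(n−2)/√(1−r²) = -0.7285·√12 / √(1−0.530712) = -2.523598 / 0.685046 = -3.684

-3.684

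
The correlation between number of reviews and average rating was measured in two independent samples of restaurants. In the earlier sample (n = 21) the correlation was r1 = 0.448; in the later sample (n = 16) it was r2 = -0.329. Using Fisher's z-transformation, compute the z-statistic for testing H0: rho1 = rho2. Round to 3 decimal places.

Fisher z-transforms: z1 = atanh(0.448) = 0.482195, z2 = atanh(-0.329) = -0.341706; difference d = 0.823901
Var(d) = 1/18 + 1/13 = 0.0555556 + 0.0769231 = 0.1324787
z = d/√Var(d) = 0.823901 / √0.1324787 = 0.823901 / 0.363976 = 2.264

2.264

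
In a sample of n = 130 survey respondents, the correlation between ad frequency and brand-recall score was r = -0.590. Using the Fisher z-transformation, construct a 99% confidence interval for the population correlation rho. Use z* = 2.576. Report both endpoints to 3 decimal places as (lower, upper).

Fisher z: z_r = atanh(r) = ½·ln((1+(-0.590))/(1−(-0.590))) = -0.677666
SE(z) = 1/√(n−3) = 1/√127 = 0.088736
99% ⇒ z* = 2.576; margin = 2.576·0.088736 = 0.228584
CI on z-scale: (-0.906250, -0.449082)
Back-transform: tanh(-0.906250) = -0.719328, tanh(-0.449082) = -0.421144

(-0.719, -0.421)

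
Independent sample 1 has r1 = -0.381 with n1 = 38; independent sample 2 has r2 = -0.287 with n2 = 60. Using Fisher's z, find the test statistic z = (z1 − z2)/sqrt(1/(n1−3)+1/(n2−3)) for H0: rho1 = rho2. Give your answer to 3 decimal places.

z1 = atanh(-0.381) = -0.401229,  z2 = atanh(-0.287) = -0.295294
SE = √(1/(n1−3) + 1/(n2−3)) = √(1/35 + 1/57) = √(0.0285714 + 0.0175439) = √0.0461153 = 0.214745
z = (z1 − z2)/SE = (-0.401229 − (-0.295294)) / 0.214745 = -0.105935 / 0.214745 = -0.493

-0.493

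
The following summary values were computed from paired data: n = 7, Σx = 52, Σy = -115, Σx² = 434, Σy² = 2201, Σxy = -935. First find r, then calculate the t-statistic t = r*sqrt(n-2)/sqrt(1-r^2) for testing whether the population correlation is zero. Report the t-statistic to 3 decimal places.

-1.974

S_xy = nΣxy − ΣxΣy = 7·(-935) − 52·(-115) = -6545 − (-5980) = -565
S_xx = nΣx² − (Σx)² = 7·434 − 52² = 3038 − 2704 = 334
S_yy = nΣy² − (Σy)² = 7·2201 − (-115)² = 15407 − 13225 = 2182
r = S_xy / √(S_xx·S_yy) = -565 / √(334·2182) = -565 / √728788 = -565 / 853.6908 = -0.6618
t = r·√(n−2)/√(1−r²) = -0.6618·√5 / √(1−0.437979) = -1.479830 / 0.749681 = -1.974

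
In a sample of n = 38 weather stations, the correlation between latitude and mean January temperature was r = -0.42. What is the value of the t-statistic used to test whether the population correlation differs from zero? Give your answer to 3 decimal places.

t = r·√(n−2) / √(1−r²) with r = -0.42, n = 38
  = -0.42·√36 / √(1 − 0.1764)
  = -0.42·6.000000 / 0.907524
  = -2.520000 / 0.907524 = -2.777

-2.777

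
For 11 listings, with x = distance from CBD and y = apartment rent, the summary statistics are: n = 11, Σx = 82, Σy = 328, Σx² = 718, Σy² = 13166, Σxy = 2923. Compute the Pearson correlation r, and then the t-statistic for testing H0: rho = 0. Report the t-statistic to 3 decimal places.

Numerator: nΣxy − (Σx)(Σy) = 11·2923 − (82)(328) = 5257
Denominator: √[(nΣx²−(Σx)²)(nΣy²−(Σy)²)]
  nΣx²−(Σx)² = 11·718 − 6724 = 1174;  nΣy²−(Σy)² = 11·13166 − 107584 = 37242
  √(1174·37242) = √43722108 = 6612.2695
r = 5257 / 6612.2695 = 0.7950
t = r·√(n−2)/√(1−r²) = 0.7950·√9 / √(1−0.632025) = 2.385000 / 0.606609 = 3.932

3.932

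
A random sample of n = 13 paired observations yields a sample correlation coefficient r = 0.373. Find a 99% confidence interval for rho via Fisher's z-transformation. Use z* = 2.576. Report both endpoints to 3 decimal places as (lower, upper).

(-0.399, 0.836)

Fisher z: z_r = atanh(r) = ½·ln((1+0.373)/(1−0.373)) = 0.391903
SE(z) = 1/√(n−3) = 1/√10 = 0.316228
99% ⇒ z* = 2.576; margin = 2.576·0.316228 = 0.814603
CI on z-scale: (-0.422700, 1.206506)
Back-transform: tanh(-0.422700) = -0.399203, tanh(1.206506) = 0.835628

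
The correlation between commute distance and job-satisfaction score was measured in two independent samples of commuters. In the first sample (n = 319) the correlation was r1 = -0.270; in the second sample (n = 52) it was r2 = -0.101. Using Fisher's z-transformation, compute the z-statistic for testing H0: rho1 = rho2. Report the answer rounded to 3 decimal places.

-1.143

Fisher z-transforms: z1 = atanh(-0.270) = -0.276864, z2 = atanh(-0.101) = -0.101346; difference d = -0.175518
Var(d) = 1/316 + 1/49 = 0.0031646 + 0.0204082 = 0.0235728
z = d/√Var(d) = -0.175518 / √0.0235728 = -0.175518 / 0.153534 = -1.143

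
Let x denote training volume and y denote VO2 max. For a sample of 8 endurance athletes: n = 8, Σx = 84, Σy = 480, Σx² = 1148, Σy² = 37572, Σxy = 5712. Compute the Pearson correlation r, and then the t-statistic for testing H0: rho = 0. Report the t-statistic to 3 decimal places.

1.200

Numerator: nΣxy − (Σx)(Σy) = 8·5712 − (84)(480) = 5376
Denominator: √[(nΣx²−(Σx)²)(nΣy²−(Σy)²)]
  nΣx²−(Σx)² = 8·1148 − 7056 = 2128;  nΣy²−(Σy)² = 8·37572 − 230400 = 70176
  √(2128·70176) = √149334528 = 12220.2507
r = 5376 / 12220.2507 = 0.4399
t = r·√(n−2)/√(1−r²) = 0.4399·√6 / √(1−0.193512) = 1.077531 / 0.898047 = 1.200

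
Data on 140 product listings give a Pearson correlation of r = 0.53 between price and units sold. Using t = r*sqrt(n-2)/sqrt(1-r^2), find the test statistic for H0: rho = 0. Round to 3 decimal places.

7.342

1 − r² = 1 − 0.2809 = 0.7191;  √(1−r²) = 0.847998
√(n−2) = √138 = 11.747340
t = r·√(n−2)/√(1−r²) = 0.53 · 11.747340 / 0.847998 = 7.342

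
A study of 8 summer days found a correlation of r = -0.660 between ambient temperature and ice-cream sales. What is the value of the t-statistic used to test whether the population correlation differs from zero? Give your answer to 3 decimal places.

-2.152

t = r·√(n−2) / √(1−r²) with r = -0.660, n = 8
  = -0.660·√6 / √(1 − 0.435600)
  = -0.660·2.449490 / 0.751266
  = -1.616663 / 0.751266 = -2.152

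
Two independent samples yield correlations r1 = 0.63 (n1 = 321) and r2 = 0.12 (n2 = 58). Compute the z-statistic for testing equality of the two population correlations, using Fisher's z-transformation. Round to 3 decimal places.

4.251

z1 = atanh(0.63) = 0.741416,  z2 = atanh(0.12) = 0.120581
SE = √(1/(n1−3) + 1/(n2−3)) = √(1/318 + 1/55) = √(0.0031447 + 0.0181818) = √0.0213265 = 0.146036
z = (z1 − z2)/SE = (0.741416 − 0.120581) / 0.146036 = 0.620835 / 0.146036 = 4.251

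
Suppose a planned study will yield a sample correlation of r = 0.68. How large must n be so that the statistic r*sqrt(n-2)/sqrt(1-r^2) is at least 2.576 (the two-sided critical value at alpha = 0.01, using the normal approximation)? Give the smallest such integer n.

10

Need r·√(n−2)/√(1−r²) ≥ 2.576
√(n−2) ≥ 2.576·√(1−0.4624) / 0.68 = 2.576·0.733212 / 0.68 = 2.7776
n−2 ≥ 7.7151  ⇒  n ≥ 9.7151
Smallest integer n = 10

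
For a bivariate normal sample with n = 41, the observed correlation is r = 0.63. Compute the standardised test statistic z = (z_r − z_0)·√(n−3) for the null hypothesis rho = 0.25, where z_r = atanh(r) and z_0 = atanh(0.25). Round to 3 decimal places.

Fisher z: atanh(0.63) = 0.741416, atanh(0.25) = 0.255413
z = (z_r − z_0)·√(n−3) = (0.741416 − 0.255413)·√38 = 0.486003 · 6.164414 = 2.996

2.996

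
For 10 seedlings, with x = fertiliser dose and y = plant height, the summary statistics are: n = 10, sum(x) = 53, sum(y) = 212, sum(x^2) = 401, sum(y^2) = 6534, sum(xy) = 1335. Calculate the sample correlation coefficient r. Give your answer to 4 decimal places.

0.4271

Numerator: nΣxy − (Σx)(Σy) = 10·1335 − (53)(212) = 2114
Denominator: √[(nΣx²−(Σx)²)(nΣy²−(Σy)²)]
  nΣx²−(Σx)² = 10·401 − 2809 = 1201;  nΣy²−(Σy)² = 10·6534 − 44944 = 20396
  √(1201·20396) = √24495596 = 4949.3026
r = 2114 / 4949.3026 = 0.4271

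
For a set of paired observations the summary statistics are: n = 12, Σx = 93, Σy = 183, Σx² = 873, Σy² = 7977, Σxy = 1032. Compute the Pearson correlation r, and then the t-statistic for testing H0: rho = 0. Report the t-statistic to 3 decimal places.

-1.526

Numerator: nΣxy − (Σx)(Σy) = 12·1032 − (93)(183) = -4635
Denominator: √[(nΣx²−(Σx)²)(nΣy²−(Σy)²)]
  nΣx²−(Σx)² = 12·873 − 8649 = 1827;  nΣy²−(Σy)² = 12·7977 − 33489 = 62235
  √(1827·62235) = √113703345 = 10663.1771
r = -4635 / 10663.1771 = -0.4347
t = r·√(n−2)/√(1−r²) = -0.4347·√10 / √(1−0.188964) = -1.374642 / 0.900575 = -1.526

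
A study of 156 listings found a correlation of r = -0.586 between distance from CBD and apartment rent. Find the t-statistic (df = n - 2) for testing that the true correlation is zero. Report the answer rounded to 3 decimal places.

-8.974

1 − r² = 1 − 0.343396 = 0.656604;  √(1−r²) = 0.810311
√(n−2) = √154 = 12.409674
t = r·√(n−2)/√(1−r²) = -0.586 · 12.409674 / 0.810311 = -8.974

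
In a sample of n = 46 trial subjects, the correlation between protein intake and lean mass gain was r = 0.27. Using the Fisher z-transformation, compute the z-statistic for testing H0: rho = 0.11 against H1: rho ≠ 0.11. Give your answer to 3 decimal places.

1.091

z_r = atanh(0.27) = 0.276864,  z_0 = atanh(0.11) = 0.110447
SE = 1/√(n−3) = 1/√43 = 0.152499
z = (z_r − z_0)/SE = (0.276864 − 0.110447) / 0.152499 = 0.166417 / 0.152499 = 1.091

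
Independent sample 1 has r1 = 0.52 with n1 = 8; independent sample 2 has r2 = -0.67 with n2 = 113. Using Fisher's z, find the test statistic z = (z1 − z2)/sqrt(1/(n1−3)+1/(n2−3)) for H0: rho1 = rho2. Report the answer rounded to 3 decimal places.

3.033

Fisher z-transforms: z1 = atanh(0.52) = 0.576340, z2 = atanh(-0.67) = -0.810743; difference d = 1.387083
Var(d) = 1/5 + 1/110 = 0.2000000 + 0.0090909 = 0.2090909
z = d/√Var(d) = 1.387083 / √0.2090909 = 1.387083 / 0.457265 = 3.033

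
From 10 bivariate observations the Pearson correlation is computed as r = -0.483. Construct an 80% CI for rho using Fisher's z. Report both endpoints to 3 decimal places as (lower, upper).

Fisher z: z_r = atanh(r) = ½·ln((1+(-0.483))/(1−(-0.483))) = -0.526890
SE(z) = 1/√(n−3) = 1/√7 = 0.377964
80% ⇒ z* = 1.282; margin = 1.282·0.377964 = 0.484550
CI on z-scale: (-1.011440, -0.042340)
Back-transform: tanh(-1.011440) = -0.766357, tanh(-0.042340) = -0.042315

(-0.766, -0.042)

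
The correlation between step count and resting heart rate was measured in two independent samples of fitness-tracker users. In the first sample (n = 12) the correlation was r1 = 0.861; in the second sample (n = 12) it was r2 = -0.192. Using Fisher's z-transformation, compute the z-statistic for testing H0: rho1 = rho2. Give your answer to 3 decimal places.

3.164

z1 = atanh(0.861) = 1.297198,  z2 = atanh(-0.192) = -0.194413
SE = √(1/(n1−3) + 1/(n2−3)) = √(1/9 + 1/9) = √(0.1111111 + 0.1111111) = √0.2222222 = 0.471404
z = (z1 − z2)/SE = (1.297198 − (-0.194413)) / 0.471404 = 1.491611 / 0.471404 = 3.164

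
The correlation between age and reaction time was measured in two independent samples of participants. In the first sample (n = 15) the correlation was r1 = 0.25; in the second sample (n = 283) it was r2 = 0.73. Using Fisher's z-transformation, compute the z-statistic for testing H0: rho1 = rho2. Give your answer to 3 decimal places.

Fisher z-transforms: z1 = atanh(0.25) = 0.255413, z2 = atanh(0.73) = 0.928727; difference d = -0.673314
Var(d) = 1/12 + 1/280 = 0.0833333 + 0.0035714 = 0.0869047
z = d/√Var(d) = -0.673314 / √0.0869047 = -0.673314 / 0.294796 = -2.284

-2.284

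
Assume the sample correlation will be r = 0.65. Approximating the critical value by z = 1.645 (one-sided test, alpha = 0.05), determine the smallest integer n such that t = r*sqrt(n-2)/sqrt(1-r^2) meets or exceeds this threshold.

6

r√(n−2)/√(1−r²) ≥ 1.645  ⇔  n−2 ≥ (1.645)²·(1−r²)/r²
(1−r²)/r² = (1−0.4225)/0.4225 = 1.3669
n ≥ 2 + 2.706025·1.3669 = 2 + 3.6989 = 5.6989
⌈5.6989⌉ = 6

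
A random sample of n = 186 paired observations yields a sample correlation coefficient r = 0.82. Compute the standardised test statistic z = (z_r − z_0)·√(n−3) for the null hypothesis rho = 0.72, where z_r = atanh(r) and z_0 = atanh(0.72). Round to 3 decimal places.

z_r = atanh(0.82) = 1.156817,  z_0 = atanh(0.72) = 0.907645
SE = 1/√(n−3) = 1/√183 = 0.073922
z = (z_r − z_0)/SE = (1.156817 − 0.907645) / 0.073922 = 0.249172 / 0.073922 = 3.371

3.371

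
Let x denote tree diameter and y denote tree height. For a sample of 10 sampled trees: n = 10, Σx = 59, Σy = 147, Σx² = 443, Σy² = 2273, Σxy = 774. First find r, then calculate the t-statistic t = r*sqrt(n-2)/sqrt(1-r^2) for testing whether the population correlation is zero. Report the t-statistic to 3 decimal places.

S_xy = nΣxy − ΣxΣy = 10·774 − 59·147 = 7740 − 8673 = -933
S_xx = nΣx² − (Σx)² = 10·443 − 59² = 4430 − 3481 = 949
S_yy = nΣy² − (Σy)² = 10·2273 − 147² = 22730 − 21609 = 1121
r = S_xy / √(S_xx·S_yy) = -933 / √(949·1121) = -933 / √1063829 = -933 / 1031.4209 = -0.9046
t = r·√(n−2)/√(1−r²) = -0.9046·√8 / √(1−0.818301) = -2.558595 / 0.426262 = -6.002

-6.002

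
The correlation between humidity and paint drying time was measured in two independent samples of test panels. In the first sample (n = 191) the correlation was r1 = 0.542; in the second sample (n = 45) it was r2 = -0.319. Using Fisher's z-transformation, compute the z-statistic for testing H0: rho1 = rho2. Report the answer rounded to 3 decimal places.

5.493

Fisher z-transforms: z1 = atanh(0.542) = 0.606983, z2 = atanh(-0.319) = -0.330533; difference d = 0.937516
Var(d) = 1/188 + 1/42 = 0.0053191 + 0.0238095 = 0.0291286
z = d/√Var(d) = 0.937516 / √0.0291286 = 0.937516 / 0.170671 = 5.493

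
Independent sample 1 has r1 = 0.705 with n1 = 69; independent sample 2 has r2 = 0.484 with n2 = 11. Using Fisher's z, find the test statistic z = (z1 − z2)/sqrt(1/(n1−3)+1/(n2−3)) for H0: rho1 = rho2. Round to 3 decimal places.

z1 = atanh(0.705) = 0.877173,  z2 = atanh(0.484) = 0.528195
SE = √(1/(n1−3) + 1/(n2−3)) = √(1/66 + 1/8) = √(0.0151515 + 0.1250000) = √0.1401515 = 0.374368
z = (z1 − z2)/SE = (0.877173 − 0.528195) / 0.374368 = 0.348978 / 0.374368 = 0.932

0.932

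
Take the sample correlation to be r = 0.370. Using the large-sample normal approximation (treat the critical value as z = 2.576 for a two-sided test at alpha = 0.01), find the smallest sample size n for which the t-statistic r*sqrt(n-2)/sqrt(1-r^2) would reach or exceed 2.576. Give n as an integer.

r√(n−2)/√(1−r²) ≥ 2.576  ⇔  n−2 ≥ (2.576)²·(1−r²)/r²
(1−r²)/r² = (1−0.136900)/0.136900 = 6.3046
n ≥ 2 + 6.635776·6.3046 = 2 + 41.8359 = 43.8359
⌈43.8359⌉ = 44

44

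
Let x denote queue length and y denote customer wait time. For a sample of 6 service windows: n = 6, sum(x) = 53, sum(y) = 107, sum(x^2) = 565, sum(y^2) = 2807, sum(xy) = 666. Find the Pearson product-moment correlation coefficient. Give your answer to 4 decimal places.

-0.9463

S_xy = nΣxy − ΣxΣy = 6·666 − 53·107 = 3996 − 5671 = -1675
S_xx = nΣx² − (Σx)² = 6·565 − 53² = 3390 − 2809 = 581
S_yy = nΣy² − (Σy)² = 6·2807 − 107² = 16842 − 11449 = 5393
r = S_xy / √(S_xx·S_yy) = -1675 / √(581·5393) = -1675 / √3133333 = -1675 / 1770.1223 = -0.9463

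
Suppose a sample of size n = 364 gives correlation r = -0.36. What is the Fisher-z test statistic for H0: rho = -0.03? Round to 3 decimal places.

-6.591

z_r = atanh(-0.36) = -0.376886,  z_0 = atanh(-0.03) = -0.030009
SE = 1/√(n−3) = 1/√361 = 0.052632
z = (z_r − z_0)/SE = (-0.376886 − (-0.030009)) / 0.052632 = -0.346877 / 0.052632 = -6.591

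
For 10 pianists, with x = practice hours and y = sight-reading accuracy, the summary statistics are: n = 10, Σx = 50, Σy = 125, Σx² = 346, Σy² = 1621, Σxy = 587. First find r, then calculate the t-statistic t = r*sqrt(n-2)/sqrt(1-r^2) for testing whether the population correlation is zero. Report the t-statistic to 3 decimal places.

Numerator: nΣxy − (Σx)(Σy) = 10·587 − (50)(125) = -380
Denominator: √[(nΣx²−(Σx)²)(nΣy²−(Σy)²)]
  nΣx²−(Σx)² = 10·346 − 2500 = 960;  nΣy²−(Σy)² = 10·1621 − 15625 = 585
  √(960·585) = √561600 = 749.3998
r = -380 / 749.3998 = -0.5071
t = r·√(n−2)/√(1−r²) = -0.5071·√8 / √(1−0.257150) = -1.434295 / 0.861887 = -1.664

-1.664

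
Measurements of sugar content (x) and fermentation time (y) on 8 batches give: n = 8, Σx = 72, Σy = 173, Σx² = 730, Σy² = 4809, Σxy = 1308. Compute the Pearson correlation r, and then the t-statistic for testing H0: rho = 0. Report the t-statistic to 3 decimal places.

-3.815

Numerator: nΣxy − (Σx)(Σy) = 8·1308 − (72)(173) = -1992
Denominator: √[(nΣx²−(Σx)²)(nΣy²−(Σy)²)]
  nΣx²−(Σx)² = 8·730 − 5184 = 656;  nΣy²−(Σy)² = 8·4809 − 29929 = 8543
  √(656·8543) = √5604208 = 2367.3208
r = -1992 / 2367.3208 = -0.8415
t = r·√(n−2)/√(1−r²) = -0.8415·√6 / √(1−0.708122) = -2.061246 / 0.540257 = -3.815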